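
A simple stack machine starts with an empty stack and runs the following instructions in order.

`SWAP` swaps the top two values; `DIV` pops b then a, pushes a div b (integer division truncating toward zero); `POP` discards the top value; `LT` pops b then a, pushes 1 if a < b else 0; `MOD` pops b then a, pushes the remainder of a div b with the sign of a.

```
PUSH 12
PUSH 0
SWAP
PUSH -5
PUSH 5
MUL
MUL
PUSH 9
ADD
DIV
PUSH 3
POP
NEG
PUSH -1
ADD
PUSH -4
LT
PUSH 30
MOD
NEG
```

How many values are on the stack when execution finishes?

PUSH 12 → [12]
PUSH 0  → [12, 0]
SWAP    → [0, 12]
PUSH -5 → [0, 12, -5]
PUSH 5  → [0, 12, -5, 5]
MUL     → [0, 12, -25]
MUL     → [0, -300]
PUSH 9  → [0, -300, 9]
ADD     → [0, -291]
DIV     → [0]
PUSH 3  → [0, 3]
POP     → [0]
NEG     → [0]
PUSH -1 → [0, -1]
ADD     → [-1]
PUSH -4 → [-1, -4]
LT      → [0]
PUSH 30 → [0, 30]
MOD     → [0]
NEG     → [0]

1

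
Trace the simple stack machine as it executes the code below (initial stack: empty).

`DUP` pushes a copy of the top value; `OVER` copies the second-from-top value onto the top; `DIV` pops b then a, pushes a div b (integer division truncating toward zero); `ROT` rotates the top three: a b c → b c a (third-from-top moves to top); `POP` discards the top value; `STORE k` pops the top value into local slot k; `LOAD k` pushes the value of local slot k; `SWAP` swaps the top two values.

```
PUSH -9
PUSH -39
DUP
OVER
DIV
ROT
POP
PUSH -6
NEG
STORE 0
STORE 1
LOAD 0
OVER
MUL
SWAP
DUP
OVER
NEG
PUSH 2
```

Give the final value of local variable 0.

PUSH -9  -> [-9]
PUSH -39 -> [-9, -39]
DUP      -> [-9, -39, -39]
OVER     -> [-9, -39, -39, -39]
DIV      -> [-9, -39, 1]
ROT      -> [-39, 1, -9]
POP      -> [-39, 1]
PUSH -6  -> [-39, 1, -6]
NEG      -> [-39, 1, 6]
STORE 0  -> [-39, 1]
STORE 1  -> [-39]
LOAD 0   -> [-39, 6]
OVER     -> [-39, 6, -39]
MUL      -> [-39, -234]
SWAP     -> [-234, -39]
DUP      -> [-234, -39, -39]
OVER     -> [-234, -39, -39, -39]
NEG      -> [-234, -39, -39, 39]
PUSH 2   -> [-234, -39, -39, 39, 2]

6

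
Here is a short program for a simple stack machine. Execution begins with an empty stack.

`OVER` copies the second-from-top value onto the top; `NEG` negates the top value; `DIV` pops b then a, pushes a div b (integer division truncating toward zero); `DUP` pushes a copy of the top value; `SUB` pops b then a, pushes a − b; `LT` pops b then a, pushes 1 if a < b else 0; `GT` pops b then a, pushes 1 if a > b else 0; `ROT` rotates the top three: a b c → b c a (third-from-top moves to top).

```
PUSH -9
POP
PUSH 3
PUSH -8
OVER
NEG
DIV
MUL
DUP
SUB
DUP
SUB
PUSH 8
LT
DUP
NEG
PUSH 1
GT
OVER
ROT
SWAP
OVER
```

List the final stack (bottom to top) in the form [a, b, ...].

[0, 1, 1, 1]

PUSH -9 -> -9
POP     -> (empty)
PUSH 3  -> 3
PUSH -8 -> 3 -8
OVER    -> 3 -8 3
NEG     -> 3 -8 -3
DIV     -> 3 2
MUL     -> 6
DUP     -> 6 6
SUB     -> 0
DUP     -> 0 0
SUB     -> 0
PUSH 8  -> 0 8
LT      -> 1
DUP     -> 1 1
NEG     -> 1 -1
PUSH 1  -> 1 -1 1
GT      -> 1 0
OVER    -> 1 0 1
ROT     -> 0 1 1
SWAP    -> 0 1 1
OVER    -> 0 1 1 1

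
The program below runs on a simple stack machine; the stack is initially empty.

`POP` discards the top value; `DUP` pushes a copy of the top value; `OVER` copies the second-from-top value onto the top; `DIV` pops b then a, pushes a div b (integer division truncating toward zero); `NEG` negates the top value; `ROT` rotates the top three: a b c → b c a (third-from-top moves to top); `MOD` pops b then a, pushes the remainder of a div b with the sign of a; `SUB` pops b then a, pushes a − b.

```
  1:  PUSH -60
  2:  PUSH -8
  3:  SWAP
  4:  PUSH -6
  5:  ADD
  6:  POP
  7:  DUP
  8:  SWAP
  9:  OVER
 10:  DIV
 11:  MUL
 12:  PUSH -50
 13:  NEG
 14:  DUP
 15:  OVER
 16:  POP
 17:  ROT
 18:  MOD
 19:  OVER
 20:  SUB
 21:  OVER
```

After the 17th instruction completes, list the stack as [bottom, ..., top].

[50, 50, -8]

PUSH -60  [-60]
PUSH -8   [-60, -8]
SWAP      [-8, -60]
PUSH -6   [-8, -60, -6]
ADD       [-8, -66]
POP       [-8]
DUP       [-8, -8]
SWAP      [-8, -8]
OVER      [-8, -8, -8]
DIV       [-8, 1]
MUL       [-8]
PUSH -50  [-8, -50]
NEG       [-8, 50]
DUP       [-8, 50, 50]
OVER      [-8, 50, 50, 50]
POP       [-8, 50, 50]
ROT       [50, 50, -8]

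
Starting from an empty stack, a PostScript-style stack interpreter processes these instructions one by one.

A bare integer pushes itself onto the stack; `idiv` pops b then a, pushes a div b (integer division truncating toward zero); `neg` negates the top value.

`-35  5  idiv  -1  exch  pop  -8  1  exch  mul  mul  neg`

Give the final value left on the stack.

-8

-35  → [-35]
5    → [-35, 5]
idiv → [-7]
-1   → [-7, -1]
exch → [-1, -7]
pop  → [-1]
-8   → [-1, -8]
1    → [-1, -8, 1]
exch → [-1, 1, -8]
mul  → [-1, -8]
mul  → [8]
neg  → [-8]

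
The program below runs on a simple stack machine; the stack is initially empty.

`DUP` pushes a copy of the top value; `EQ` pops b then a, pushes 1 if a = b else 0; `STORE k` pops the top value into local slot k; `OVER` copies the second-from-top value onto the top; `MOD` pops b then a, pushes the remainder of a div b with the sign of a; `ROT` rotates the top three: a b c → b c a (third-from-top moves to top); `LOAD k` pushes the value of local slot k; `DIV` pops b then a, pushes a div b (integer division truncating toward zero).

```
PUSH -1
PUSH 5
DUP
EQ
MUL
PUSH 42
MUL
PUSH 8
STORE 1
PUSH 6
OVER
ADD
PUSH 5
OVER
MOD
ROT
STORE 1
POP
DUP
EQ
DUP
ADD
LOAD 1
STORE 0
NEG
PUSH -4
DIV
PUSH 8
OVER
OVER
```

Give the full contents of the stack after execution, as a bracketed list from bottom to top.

[0, 8, 0, 8]

PUSH -1 → [-1]
PUSH 5  → [-1, 5]
DUP     → [-1, 5, 5]
EQ      → [-1, 1]
MUL     → [-1]
PUSH 42 → [-1, 42]
MUL     → [-42]
PUSH 8  → [-42, 8]
STORE 1 → [-42]
PUSH 6  → [-42, 6]
OVER    → [-42, 6, -42]
ADD     → [-42, -36]
PUSH 5  → [-42, -36, 5]
OVER    → [-42, -36, 5, -36]
MOD     → [-42, -36, 5]
ROT     → [-36, 5, -42]
STORE 1 → [-36, 5]
POP     → [-36]
DUP     → [-36, -36]
EQ      → [1]
DUP     → [1, 1]
ADD     → [2]
LOAD 1  → [2, -42]
STORE 0 → [2]
NEG     → [-2]
PUSH -4 → [-2, -4]
DIV     → [0]
PUSH 8  → [0, 8]
OVER    → [0, 8, 0]
OVER    → [0, 8, 0, 8]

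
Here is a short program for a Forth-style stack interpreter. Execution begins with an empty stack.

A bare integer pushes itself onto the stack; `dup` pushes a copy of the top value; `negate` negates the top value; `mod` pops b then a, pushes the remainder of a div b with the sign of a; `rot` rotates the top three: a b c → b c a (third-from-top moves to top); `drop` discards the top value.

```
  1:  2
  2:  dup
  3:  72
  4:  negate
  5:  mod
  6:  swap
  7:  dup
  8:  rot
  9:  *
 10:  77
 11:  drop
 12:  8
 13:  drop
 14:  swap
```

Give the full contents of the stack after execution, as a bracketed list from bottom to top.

2       2
dup     2 2
72      2 2 72
negate  2 2 -72
mod     2 2
swap    2 2
dup     2 2 2
rot     2 2 2
*       2 4
77      2 4 77
drop    2 4
8       2 4 8
drop    2 4
swap    4 2

[4, 2]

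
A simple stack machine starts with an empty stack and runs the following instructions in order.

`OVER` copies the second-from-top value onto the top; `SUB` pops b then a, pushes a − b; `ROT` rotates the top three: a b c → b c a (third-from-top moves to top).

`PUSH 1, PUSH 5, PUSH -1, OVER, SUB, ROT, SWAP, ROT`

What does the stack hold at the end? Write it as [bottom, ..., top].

PUSH 1   [1]
PUSH 5   [1, 5]
PUSH -1  [1, 5, -1]
OVER     [1, 5, -1, 5]
SUB      [1, 5, -6]
ROT      [5, -6, 1]
SWAP     [5, 1, -6]
ROT      [1, -6, 5]

[1, -6, 5]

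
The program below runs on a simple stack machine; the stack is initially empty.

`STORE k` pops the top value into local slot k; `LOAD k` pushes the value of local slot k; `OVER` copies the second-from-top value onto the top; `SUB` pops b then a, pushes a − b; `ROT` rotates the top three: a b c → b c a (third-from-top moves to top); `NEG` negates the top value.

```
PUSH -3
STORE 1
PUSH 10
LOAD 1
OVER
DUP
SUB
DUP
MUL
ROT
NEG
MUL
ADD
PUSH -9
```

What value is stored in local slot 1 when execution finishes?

PUSH -3 : [-3]
STORE 1 : []
PUSH 10 : [10]
LOAD 1  : [10, -3]
OVER    : [10, -3, 10]
DUP     : [10, -3, 10, 10]
SUB     : [10, -3, 0]
DUP     : [10, -3, 0, 0]
MUL     : [10, -3, 0]
ROT     : [-3, 0, 10]
NEG     : [-3, 0, -10]
MUL     : [-3, 0]
ADD     : [-3]
PUSH -9 : [-3, -9]

-3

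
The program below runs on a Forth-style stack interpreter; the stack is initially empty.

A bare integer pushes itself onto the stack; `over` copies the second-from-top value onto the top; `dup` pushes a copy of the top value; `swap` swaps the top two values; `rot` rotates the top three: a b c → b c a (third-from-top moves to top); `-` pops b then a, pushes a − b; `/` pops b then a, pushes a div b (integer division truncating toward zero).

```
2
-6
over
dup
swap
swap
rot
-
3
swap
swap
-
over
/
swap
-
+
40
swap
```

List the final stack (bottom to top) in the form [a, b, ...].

[40, 2]

2    → [2]
-6   → [2, -6]
over → [2, -6, 2]
dup  → [2, -6, 2, 2]
swap → [2, -6, 2, 2]
swap → [2, -6, 2, 2]
rot  → [2, 2, 2, -6]
-    → [2, 2, 8]
3    → [2, 2, 8, 3]
swap → [2, 2, 3, 8]
swap → [2, 2, 8, 3]
-    → [2, 2, 5]
over → [2, 2, 5, 2]
/    → [2, 2, 2]
swap → [2, 2, 2]
-    → [2, 0]
+    → [2]
40   → [2, 40]
swap → [40, 2]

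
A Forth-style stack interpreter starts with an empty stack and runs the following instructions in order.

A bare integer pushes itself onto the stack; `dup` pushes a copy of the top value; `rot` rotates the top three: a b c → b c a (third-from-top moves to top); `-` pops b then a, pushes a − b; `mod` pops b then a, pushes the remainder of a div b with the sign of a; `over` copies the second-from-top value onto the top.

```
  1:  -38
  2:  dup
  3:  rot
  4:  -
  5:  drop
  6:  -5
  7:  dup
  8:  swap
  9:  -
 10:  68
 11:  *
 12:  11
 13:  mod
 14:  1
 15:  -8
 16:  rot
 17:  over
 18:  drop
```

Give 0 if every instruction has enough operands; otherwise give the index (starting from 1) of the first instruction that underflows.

3

-38 : -38
dup : -38 -38
rot  — needs 3 operands, stack has 2 → underflow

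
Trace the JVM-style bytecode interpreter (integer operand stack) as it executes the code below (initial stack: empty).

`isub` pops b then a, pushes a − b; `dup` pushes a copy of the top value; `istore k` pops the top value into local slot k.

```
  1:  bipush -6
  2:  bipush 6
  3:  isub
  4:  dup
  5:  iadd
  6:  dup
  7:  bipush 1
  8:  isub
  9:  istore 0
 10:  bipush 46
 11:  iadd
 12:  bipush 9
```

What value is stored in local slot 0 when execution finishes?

bipush -6  -6
bipush 6   -6 6
isub       -12
dup        -12 -12
iadd       -24
dup        -24 -24
bipush 1   -24 -24 1
isub       -24 -25
istore 0   -24
bipush 46  -24 46
iadd       22
bipush 9   22 9

-25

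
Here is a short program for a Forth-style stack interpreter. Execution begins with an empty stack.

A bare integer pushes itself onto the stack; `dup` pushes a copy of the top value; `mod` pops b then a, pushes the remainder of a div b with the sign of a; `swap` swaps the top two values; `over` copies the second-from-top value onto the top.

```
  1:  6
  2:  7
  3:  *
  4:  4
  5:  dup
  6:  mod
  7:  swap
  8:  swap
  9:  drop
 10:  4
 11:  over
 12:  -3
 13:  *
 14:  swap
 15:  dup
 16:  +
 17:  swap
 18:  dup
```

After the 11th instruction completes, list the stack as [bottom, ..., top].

[42, 4, 42]

6    → [6]
7    → [6, 7]
*    → [42]
4    → [42, 4]
dup  → [42, 4, 4]
mod  → [42, 0]
swap → [0, 42]
swap → [42, 0]
drop → [42]
4    → [42, 4]
over → [42, 4, 42]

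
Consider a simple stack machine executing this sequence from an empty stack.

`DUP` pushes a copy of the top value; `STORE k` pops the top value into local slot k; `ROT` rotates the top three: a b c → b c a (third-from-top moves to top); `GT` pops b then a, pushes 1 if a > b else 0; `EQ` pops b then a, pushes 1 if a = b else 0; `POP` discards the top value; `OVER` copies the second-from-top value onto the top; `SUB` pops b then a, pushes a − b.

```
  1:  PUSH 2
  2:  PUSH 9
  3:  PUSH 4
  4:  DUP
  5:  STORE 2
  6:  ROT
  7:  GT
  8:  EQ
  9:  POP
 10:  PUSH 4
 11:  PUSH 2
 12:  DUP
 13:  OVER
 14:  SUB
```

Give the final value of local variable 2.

4

PUSH 2  : [2]
PUSH 9  : [2, 9]
PUSH 4  : [2, 9, 4]
DUP     : [2, 9, 4, 4]
STORE 2 : [2, 9, 4]
ROT     : [9, 4, 2]
GT      : [9, 1]
EQ      : [0]
POP     : []
PUSH 4  : [4]
PUSH 2  : [4, 2]
DUP     : [4, 2, 2]
OVER    : [4, 2, 2, 2]
SUB     : [4, 2, 0]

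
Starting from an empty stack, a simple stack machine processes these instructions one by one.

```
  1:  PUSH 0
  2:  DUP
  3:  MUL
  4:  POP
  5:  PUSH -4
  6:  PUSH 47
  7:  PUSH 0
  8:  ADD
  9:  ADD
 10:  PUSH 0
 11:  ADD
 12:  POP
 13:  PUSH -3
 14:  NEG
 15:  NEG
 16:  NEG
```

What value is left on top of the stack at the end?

PUSH 0  -> [0]
DUP     -> [0, 0]
MUL     -> [0]
POP     -> []
PUSH -4 -> [-4]
PUSH 47 -> [-4, 47]
PUSH 0  -> [-4, 47, 0]
ADD     -> [-4, 47]
ADD     -> [43]
PUSH 0  -> [43, 0]
ADD     -> [43]
POP     -> []
PUSH -3 -> [-3]
NEG     -> [3]
NEG     -> [-3]
NEG     -> [3]

3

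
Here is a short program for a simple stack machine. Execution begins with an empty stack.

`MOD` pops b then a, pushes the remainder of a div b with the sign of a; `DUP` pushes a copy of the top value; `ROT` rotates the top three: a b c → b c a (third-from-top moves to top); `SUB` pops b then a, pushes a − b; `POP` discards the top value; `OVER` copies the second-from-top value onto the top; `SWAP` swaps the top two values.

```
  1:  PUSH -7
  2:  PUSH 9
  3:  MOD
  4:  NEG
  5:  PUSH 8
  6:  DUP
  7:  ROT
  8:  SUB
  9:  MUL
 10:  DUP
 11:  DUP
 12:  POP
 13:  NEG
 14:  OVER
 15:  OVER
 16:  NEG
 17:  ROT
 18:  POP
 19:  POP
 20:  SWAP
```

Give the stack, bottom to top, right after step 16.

[8, -8, 8, 8]

PUSH -7  -7
PUSH 9   -7 9
MOD      -7
NEG      7
PUSH 8   7 8
DUP      7 8 8
ROT      8 8 7
SUB      8 1
MUL      8
DUP      8 8
DUP      8 8 8
POP      8 8
NEG      8 -8
OVER     8 -8 8
OVER     8 -8 8 -8
NEG      8 -8 8 8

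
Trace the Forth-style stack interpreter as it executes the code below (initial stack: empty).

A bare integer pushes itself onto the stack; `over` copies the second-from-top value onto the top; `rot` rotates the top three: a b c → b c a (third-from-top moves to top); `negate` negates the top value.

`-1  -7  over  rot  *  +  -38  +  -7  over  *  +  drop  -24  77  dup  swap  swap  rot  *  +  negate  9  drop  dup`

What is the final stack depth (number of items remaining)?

-1      [-1]
-7      [-1, -7]
over    [-1, -7, -1]
rot     [-7, -1, -1]
*       [-7, 1]
+       [-6]
-38     [-6, -38]
+       [-44]
-7      [-44, -7]
over    [-44, -7, -44]
*       [-44, 308]
+       [264]
drop    []
-24     [-24]
77      [-24, 77]
dup     [-24, 77, 77]
swap    [-24, 77, 77]
swap    [-24, 77, 77]
rot     [77, 77, -24]
*       [77, -1848]
+       [-1771]
negate  [1771]
9       [1771, 9]
drop    [1771]
dup     [1771, 1771]

2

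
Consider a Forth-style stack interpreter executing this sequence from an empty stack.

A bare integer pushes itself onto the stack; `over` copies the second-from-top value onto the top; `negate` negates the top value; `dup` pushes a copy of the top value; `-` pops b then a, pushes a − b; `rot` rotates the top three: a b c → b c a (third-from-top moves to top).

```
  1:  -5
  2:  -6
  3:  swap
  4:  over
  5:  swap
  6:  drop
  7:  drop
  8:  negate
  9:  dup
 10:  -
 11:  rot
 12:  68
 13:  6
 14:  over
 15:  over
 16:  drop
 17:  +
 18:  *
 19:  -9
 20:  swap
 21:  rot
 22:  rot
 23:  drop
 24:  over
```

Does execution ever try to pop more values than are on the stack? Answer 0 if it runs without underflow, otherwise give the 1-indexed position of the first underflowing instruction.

-5     → -5
-6     → -5 -6
swap   → -6 -5
over   → -6 -5 -6
swap   → -6 -6 -5
drop   → -6 -6
drop   → -6
negate → 6
dup    → 6 6
-      → 0
rot  — needs 3 operands, stack has 1 → underflow

11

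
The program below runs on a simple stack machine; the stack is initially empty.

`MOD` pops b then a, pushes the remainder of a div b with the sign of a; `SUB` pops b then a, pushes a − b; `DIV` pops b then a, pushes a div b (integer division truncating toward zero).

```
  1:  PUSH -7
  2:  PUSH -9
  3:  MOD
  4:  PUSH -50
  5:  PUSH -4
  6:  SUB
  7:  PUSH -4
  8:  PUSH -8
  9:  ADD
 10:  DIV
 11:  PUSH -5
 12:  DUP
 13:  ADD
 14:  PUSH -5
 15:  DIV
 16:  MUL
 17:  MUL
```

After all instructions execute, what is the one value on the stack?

PUSH -7  -> [-7]
PUSH -9  -> [-7, -9]
MOD      -> [-7]
PUSH -50 -> [-7, -50]
PUSH -4  -> [-7, -50, -4]
SUB      -> [-7, -46]
PUSH -4  -> [-7, -46, -4]
PUSH -8  -> [-7, -46, -4, -8]
ADD      -> [-7, -46, -12]
DIV      -> [-7, 3]
PUSH -5  -> [-7, 3, -5]
DUP      -> [-7, 3, -5, -5]
ADD      -> [-7, 3, -10]
PUSH -5  -> [-7, 3, -10, -5]
DIV      -> [-7, 3, 2]
MUL      -> [-7, 6]
MUL      -> [-42]

-42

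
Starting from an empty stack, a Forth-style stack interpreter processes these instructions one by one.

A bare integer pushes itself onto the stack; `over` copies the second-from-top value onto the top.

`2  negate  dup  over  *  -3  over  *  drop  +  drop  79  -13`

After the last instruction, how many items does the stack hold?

2       [2]
negate  [-2]
dup     [-2, -2]
over    [-2, -2, -2]
*       [-2, 4]
-3      [-2, 4, -3]
over    [-2, 4, -3, 4]
*       [-2, 4, -12]
drop    [-2, 4]
+       [2]
drop    []
79      [79]
-13     [79, -13]

2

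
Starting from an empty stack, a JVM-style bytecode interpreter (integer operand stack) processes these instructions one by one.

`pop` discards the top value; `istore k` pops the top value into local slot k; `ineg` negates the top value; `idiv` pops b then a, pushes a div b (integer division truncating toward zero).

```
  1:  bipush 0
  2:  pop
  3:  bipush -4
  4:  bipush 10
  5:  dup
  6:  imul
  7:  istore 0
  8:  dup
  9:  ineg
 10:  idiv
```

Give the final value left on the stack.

bipush 0  -> 0
pop       -> (empty)
bipush -4 -> -4
bipush 10 -> -4 10
dup       -> -4 10 10
imul      -> -4 100
istore 0  -> -4
dup       -> -4 -4
ineg      -> -4 4
idiv      -> -1

-1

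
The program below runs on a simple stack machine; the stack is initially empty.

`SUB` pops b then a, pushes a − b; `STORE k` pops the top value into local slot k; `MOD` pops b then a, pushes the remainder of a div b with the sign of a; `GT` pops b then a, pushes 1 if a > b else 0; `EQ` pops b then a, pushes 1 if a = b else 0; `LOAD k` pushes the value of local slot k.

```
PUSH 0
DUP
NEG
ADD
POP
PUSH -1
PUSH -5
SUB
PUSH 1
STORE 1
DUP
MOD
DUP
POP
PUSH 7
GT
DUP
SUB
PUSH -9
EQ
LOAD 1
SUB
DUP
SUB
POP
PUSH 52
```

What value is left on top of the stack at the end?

PUSH 0  : [0]
DUP     : [0, 0]
NEG     : [0, 0]
ADD     : [0]
POP     : []
PUSH -1 : [-1]
PUSH -5 : [-1, -5]
SUB     : [4]
PUSH 1  : [4, 1]
STORE 1 : [4]
DUP     : [4, 4]
MOD     : [0]
DUP     : [0, 0]
POP     : [0]
PUSH 7  : [0, 7]
GT      : [0]
DUP     : [0, 0]
SUB     : [0]
PUSH -9 : [0, -9]
EQ      : [0]
LOAD 1  : [0, 1]
SUB     : [-1]
DUP     : [-1, -1]
SUB     : [0]
POP     : []
PUSH 52 : [52]

52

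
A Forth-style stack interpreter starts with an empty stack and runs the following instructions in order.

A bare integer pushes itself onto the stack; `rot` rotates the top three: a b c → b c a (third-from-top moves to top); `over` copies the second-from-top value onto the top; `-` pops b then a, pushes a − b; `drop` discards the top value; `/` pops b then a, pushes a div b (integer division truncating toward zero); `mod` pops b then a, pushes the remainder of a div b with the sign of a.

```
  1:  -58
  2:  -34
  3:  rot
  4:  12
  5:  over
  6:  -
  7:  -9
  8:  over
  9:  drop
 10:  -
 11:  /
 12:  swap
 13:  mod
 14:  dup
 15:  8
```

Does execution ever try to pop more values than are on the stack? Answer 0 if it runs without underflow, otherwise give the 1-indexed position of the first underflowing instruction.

3

-58 -> -58
-34 -> -58 -34
rot  — needs 3 operands, stack has 2 → underflow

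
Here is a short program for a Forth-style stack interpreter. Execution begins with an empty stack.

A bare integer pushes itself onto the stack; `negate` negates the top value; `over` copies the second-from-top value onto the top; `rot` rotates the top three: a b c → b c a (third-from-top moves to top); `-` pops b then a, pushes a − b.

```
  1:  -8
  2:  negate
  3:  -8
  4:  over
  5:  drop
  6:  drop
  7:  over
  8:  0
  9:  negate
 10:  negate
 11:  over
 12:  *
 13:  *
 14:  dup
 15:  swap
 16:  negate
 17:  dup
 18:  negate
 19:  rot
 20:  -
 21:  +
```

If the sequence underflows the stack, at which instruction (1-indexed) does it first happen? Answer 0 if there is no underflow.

-8     -> [-8]
negate -> [8]
-8     -> [8, -8]
over   -> [8, -8, 8]
drop   -> [8, -8]
drop   -> [8]
over  — needs 2 operands, stack has 1 → underflow

7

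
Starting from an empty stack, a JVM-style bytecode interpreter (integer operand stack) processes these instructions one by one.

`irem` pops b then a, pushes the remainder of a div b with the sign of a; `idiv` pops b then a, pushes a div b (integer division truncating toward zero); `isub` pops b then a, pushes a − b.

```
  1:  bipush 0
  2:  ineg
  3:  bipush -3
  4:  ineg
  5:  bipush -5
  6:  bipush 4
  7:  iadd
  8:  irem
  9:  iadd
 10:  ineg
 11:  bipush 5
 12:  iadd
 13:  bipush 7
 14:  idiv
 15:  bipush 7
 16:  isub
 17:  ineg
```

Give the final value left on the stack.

7

bipush 0  : 0
ineg      : 0
bipush -3 : 0 -3
ineg      : 0 3
bipush -5 : 0 3 -5
bipush 4  : 0 3 -5 4
iadd      : 0 3 -1
irem      : 0 0
iadd      : 0
ineg      : 0
bipush 5  : 0 5
iadd      : 5
bipush 7  : 5 7
idiv      : 0
bipush 7  : 0 7
isub      : -7
ineg      : 7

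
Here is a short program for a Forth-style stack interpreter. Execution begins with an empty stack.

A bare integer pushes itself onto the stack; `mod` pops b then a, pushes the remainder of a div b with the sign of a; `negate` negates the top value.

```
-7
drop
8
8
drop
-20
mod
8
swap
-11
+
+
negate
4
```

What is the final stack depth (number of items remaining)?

-7     : -7
drop   : (empty)
8      : 8
8      : 8 8
drop   : 8
-20    : 8 -20
mod    : 8
8      : 8 8
swap   : 8 8
-11    : 8 8 -11
+      : 8 -3
+      : 5
negate : -5
4      : -5 4

2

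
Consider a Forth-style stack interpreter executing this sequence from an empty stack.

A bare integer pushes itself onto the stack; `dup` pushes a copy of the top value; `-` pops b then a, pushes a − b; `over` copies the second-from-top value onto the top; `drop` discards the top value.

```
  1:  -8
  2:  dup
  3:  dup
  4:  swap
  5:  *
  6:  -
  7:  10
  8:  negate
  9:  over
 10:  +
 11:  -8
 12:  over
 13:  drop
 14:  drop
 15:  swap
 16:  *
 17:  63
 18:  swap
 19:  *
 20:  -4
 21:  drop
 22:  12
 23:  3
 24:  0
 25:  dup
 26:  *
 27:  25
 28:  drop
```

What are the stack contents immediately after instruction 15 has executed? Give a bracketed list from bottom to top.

-8     -> -8
dup    -> -8 -8
dup    -> -8 -8 -8
swap   -> -8 -8 -8
*      -> -8 64
-      -> -72
10     -> -72 10
negate -> -72 -10
over   -> -72 -10 -72
+      -> -72 -82
-8     -> -72 -82 -8
over   -> -72 -82 -8 -82
drop   -> -72 -82 -8
drop   -> -72 -82
swap   -> -82 -72

[-82, -72]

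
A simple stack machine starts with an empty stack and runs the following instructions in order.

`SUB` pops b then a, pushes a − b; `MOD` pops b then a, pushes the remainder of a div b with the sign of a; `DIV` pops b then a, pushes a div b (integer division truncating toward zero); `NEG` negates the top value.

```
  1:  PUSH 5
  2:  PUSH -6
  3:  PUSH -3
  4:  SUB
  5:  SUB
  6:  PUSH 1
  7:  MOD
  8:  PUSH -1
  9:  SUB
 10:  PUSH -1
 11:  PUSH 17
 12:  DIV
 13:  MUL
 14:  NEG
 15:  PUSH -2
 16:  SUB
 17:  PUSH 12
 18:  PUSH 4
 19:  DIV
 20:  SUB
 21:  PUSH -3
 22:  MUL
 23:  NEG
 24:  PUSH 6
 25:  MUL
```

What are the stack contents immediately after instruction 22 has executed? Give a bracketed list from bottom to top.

[3]

PUSH 5  : [5]
PUSH -6 : [5, -6]
PUSH -3 : [5, -6, -3]
SUB     : [5, -3]
SUB     : [8]
PUSH 1  : [8, 1]
MOD     : [0]
PUSH -1 : [0, -1]
SUB     : [1]
PUSH -1 : [1, -1]
PUSH 17 : [1, -1, 17]
DIV     : [1, 0]
MUL     : [0]
NEG     : [0]
PUSH -2 : [0, -2]
SUB     : [2]
PUSH 12 : [2, 12]
PUSH 4  : [2, 12, 4]
DIV     : [2, 3]
SUB     : [-1]
PUSH -3 : [-1, -3]
MUL     : [3]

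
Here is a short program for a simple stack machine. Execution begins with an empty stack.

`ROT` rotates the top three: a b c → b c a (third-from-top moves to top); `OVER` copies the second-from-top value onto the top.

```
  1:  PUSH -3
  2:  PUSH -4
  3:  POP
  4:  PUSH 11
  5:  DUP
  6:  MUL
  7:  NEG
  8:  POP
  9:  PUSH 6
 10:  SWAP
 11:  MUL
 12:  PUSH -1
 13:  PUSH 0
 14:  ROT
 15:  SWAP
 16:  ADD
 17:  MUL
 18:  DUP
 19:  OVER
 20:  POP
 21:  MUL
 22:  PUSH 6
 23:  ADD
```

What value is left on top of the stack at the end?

330

PUSH -3 → [-3]
PUSH -4 → [-3, -4]
POP     → [-3]
PUSH 11 → [-3, 11]
DUP     → [-3, 11, 11]
MUL     → [-3, 121]
NEG     → [-3, -121]
POP     → [-3]
PUSH 6  → [-3, 6]
SWAP    → [6, -3]
MUL     → [-18]
PUSH -1 → [-18, -1]
PUSH 0  → [-18, -1, 0]
ROT     → [-1, 0, -18]
SWAP    → [-1, -18, 0]
ADD     → [-1, -18]
MUL     → [18]
DUP     → [18, 18]
OVER    → [18, 18, 18]
POP     → [18, 18]
MUL     → [324]
PUSH 6  → [324, 6]
ADD     → [330]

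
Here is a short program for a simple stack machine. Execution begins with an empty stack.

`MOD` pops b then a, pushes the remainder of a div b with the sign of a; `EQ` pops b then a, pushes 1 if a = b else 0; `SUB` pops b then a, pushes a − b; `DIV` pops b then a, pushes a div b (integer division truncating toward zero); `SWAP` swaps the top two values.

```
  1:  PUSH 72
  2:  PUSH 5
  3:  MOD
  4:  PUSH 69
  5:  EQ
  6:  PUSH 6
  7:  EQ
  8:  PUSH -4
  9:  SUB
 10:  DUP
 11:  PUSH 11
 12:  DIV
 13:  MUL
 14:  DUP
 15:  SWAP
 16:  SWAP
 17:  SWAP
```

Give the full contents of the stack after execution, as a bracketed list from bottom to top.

PUSH 72 → 72
PUSH 5  → 72 5
MOD     → 2
PUSH 69 → 2 69
EQ      → 0
PUSH 6  → 0 6
EQ      → 0
PUSH -4 → 0 -4
SUB     → 4
DUP     → 4 4
PUSH 11 → 4 4 11
DIV     → 4 0
MUL     → 0
DUP     → 0 0
SWAP    → 0 0
SWAP    → 0 0
SWAP    → 0 0

[0, 0]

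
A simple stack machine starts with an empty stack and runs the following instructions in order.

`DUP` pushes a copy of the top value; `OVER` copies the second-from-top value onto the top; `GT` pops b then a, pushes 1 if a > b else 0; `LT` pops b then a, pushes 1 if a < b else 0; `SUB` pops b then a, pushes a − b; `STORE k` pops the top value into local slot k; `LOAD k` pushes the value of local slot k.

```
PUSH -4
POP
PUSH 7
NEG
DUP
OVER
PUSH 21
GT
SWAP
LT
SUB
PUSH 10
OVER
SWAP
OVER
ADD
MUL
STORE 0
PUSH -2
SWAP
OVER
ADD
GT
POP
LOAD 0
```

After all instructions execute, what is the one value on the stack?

PUSH -4  -4
POP      (empty)
PUSH 7   7
NEG      -7
DUP      -7 -7
OVER     -7 -7 -7
PUSH 21  -7 -7 -7 21
GT       -7 -7 0
SWAP     -7 0 -7
LT       -7 0
SUB      -7
PUSH 10  -7 10
OVER     -7 10 -7
SWAP     -7 -7 10
OVER     -7 -7 10 -7
ADD      -7 -7 3
MUL      -7 -21
STORE 0  -7
PUSH -2  -7 -2
SWAP     -2 -7
OVER     -2 -7 -2
ADD      -2 -9
GT       1
POP      (empty)
LOAD 0   -21

-21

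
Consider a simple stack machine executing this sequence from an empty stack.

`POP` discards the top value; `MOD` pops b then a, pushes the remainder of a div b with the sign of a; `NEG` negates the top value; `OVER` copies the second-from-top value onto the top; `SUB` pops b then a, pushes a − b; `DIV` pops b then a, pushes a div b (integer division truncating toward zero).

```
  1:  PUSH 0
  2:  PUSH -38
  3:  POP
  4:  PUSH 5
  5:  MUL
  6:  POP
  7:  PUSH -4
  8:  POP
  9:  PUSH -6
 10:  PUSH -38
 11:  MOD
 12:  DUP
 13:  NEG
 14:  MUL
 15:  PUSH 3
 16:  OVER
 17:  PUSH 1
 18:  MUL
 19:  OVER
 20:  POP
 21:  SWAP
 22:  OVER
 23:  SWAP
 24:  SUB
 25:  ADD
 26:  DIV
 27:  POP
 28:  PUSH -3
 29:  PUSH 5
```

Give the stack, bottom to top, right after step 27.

[]

PUSH 0   -> [0]
PUSH -38 -> [0, -38]
POP      -> [0]
PUSH 5   -> [0, 5]
MUL      -> [0]
POP      -> []
PUSH -4  -> [-4]
POP      -> []
PUSH -6  -> [-6]
PUSH -38 -> [-6, -38]
MOD      -> [-6]
DUP      -> [-6, -6]
NEG      -> [-6, 6]
MUL      -> [-36]
PUSH 3   -> [-36, 3]
OVER     -> [-36, 3, -36]
PUSH 1   -> [-36, 3, -36, 1]
MUL      -> [-36, 3, -36]
OVER     -> [-36, 3, -36, 3]
POP      -> [-36, 3, -36]
SWAP     -> [-36, -36, 3]
OVER     -> [-36, -36, 3, -36]
SWAP     -> [-36, -36, -36, 3]
SUB      -> [-36, -36, -39]
ADD      -> [-36, -75]
DIV      -> [0]
POP      -> []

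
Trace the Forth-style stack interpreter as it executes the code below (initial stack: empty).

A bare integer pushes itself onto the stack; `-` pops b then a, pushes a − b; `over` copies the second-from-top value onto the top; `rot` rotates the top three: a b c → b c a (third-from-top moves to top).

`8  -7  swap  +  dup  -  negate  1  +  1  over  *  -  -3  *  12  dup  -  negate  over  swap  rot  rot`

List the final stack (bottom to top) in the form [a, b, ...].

8      -> 8
-7     -> 8 -7
swap   -> -7 8
+      -> 1
dup    -> 1 1
-      -> 0
negate -> 0
1      -> 0 1
+      -> 1
1      -> 1 1
over   -> 1 1 1
*      -> 1 1
-      -> 0
-3     -> 0 -3
*      -> 0
12     -> 0 12
dup    -> 0 12 12
-      -> 0 0
negate -> 0 0
over   -> 0 0 0
swap   -> 0 0 0
rot    -> 0 0 0
rot    -> 0 0 0

[0, 0, 0]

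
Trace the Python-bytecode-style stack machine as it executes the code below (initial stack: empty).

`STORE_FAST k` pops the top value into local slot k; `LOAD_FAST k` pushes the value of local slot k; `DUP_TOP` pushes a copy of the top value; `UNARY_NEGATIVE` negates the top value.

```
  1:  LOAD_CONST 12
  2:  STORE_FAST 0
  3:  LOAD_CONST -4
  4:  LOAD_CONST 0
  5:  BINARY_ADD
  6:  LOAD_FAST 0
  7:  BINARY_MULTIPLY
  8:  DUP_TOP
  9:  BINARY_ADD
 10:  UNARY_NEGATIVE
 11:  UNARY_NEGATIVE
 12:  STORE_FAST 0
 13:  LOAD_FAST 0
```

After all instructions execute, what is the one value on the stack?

LOAD_CONST 12   → [12]
STORE_FAST 0    → []
LOAD_CONST -4   → [-4]
LOAD_CONST 0    → [-4, 0]
BINARY_ADD      → [-4]
LOAD_FAST 0     → [-4, 12]
BINARY_MULTIPLY → [-48]
DUP_TOP         → [-48, -48]
BINARY_ADD      → [-96]
UNARY_NEGATIVE  → [96]
UNARY_NEGATIVE  → [-96]
STORE_FAST 0    → []
LOAD_FAST 0     → [-96]

-96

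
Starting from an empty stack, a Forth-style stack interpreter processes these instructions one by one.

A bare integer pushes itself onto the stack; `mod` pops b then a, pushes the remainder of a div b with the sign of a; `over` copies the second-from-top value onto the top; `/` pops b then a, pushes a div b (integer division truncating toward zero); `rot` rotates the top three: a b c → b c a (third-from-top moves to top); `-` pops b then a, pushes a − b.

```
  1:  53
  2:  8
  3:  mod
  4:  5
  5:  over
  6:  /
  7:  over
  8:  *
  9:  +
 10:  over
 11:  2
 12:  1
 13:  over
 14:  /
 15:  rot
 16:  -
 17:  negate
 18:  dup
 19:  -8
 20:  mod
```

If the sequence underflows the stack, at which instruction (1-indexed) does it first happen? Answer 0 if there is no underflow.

10

53   : [53]
8    : [53, 8]
mod  : [5]
5    : [5, 5]
over : [5, 5, 5]
/    : [5, 1]
over : [5, 1, 5]
*    : [5, 5]
+    : [10]
over  — needs 2 operands, stack has 1 → underflow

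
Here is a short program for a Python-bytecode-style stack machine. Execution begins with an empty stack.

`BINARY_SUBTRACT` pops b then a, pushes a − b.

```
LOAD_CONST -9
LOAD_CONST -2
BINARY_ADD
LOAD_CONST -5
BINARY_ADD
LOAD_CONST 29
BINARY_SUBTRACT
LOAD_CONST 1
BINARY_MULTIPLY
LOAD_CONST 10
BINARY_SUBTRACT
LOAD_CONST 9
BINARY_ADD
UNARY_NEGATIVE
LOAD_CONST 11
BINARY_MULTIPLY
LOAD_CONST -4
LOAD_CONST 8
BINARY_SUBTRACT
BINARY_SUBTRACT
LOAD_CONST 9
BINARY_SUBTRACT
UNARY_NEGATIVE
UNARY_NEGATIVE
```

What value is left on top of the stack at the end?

509

LOAD_CONST -9   : [-9]
LOAD_CONST -2   : [-9, -2]
BINARY_ADD      : [-11]
LOAD_CONST -5   : [-11, -5]
BINARY_ADD      : [-16]
LOAD_CONST 29   : [-16, 29]
BINARY_SUBTRACT : [-45]
LOAD_CONST 1    : [-45, 1]
BINARY_MULTIPLY : [-45]
LOAD_CONST 10   : [-45, 10]
BINARY_SUBTRACT : [-55]
LOAD_CONST 9    : [-55, 9]
BINARY_ADD      : [-46]
UNARY_NEGATIVE  : [46]
LOAD_CONST 11   : [46, 11]
BINARY_MULTIPLY : [506]
LOAD_CONST -4   : [506, -4]
LOAD_CONST 8    : [506, -4, 8]
BINARY_SUBTRACT : [506, -12]
BINARY_SUBTRACT : [518]
LOAD_CONST 9    : [518, 9]
BINARY_SUBTRACT : [509]
UNARY_NEGATIVE  : [-509]
UNARY_NEGATIVE  : [509]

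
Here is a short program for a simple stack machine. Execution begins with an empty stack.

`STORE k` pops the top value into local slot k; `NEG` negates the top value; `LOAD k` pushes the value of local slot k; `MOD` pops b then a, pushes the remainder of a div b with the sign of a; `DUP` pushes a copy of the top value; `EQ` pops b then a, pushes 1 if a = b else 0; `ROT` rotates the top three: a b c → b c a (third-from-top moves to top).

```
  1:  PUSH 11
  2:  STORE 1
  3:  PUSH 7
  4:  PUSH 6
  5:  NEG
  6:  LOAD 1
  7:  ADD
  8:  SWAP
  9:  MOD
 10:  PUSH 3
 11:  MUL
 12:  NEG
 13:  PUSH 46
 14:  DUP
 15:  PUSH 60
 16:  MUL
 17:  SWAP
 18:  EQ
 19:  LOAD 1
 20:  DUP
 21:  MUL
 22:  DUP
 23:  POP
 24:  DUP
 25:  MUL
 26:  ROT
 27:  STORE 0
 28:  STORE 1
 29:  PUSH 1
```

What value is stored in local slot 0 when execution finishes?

PUSH 11 → 11
STORE 1 → (empty)
PUSH 7  → 7
PUSH 6  → 7 6
NEG     → 7 -6
LOAD 1  → 7 -6 11
ADD     → 7 5
SWAP    → 5 7
MOD     → 5
PUSH 3  → 5 3
MUL     → 15
NEG     → -15
PUSH 46 → -15 46
DUP     → -15 46 46
PUSH 60 → -15 46 46 60
MUL     → -15 46 2760
SWAP    → -15 2760 46
EQ      → -15 0
LOAD 1  → -15 0 11
DUP     → -15 0 11 11
MUL     → -15 0 121
DUP     → -15 0 121 121
POP     → -15 0 121
DUP     → -15 0 121 121
MUL     → -15 0 14641
ROT     → 0 14641 -15
STORE 0 → 0 14641
STORE 1 → 0
PUSH 1  → 0 1

-15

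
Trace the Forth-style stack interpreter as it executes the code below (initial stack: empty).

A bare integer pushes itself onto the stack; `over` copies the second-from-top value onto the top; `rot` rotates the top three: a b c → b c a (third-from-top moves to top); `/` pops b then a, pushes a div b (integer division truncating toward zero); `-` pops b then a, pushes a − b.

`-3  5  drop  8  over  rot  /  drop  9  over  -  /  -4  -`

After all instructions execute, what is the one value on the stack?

-3   → [-3]
5    → [-3, 5]
drop → [-3]
8    → [-3, 8]
over → [-3, 8, -3]
rot  → [8, -3, -3]
/    → [8, 1]
drop → [8]
9    → [8, 9]
over → [8, 9, 8]
-    → [8, 1]
/    → [8]
-4   → [8, -4]
-    → [12]

12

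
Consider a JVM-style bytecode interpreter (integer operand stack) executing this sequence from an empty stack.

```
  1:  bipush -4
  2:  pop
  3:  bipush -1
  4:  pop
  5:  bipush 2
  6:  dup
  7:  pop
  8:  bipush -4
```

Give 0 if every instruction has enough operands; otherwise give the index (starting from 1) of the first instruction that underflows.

bipush -4 -> -4
pop       -> (empty)
bipush -1 -> -1
pop       -> (empty)
bipush 2  -> 2
dup       -> 2 2
pop       -> 2
bipush -4 -> 2 -4

0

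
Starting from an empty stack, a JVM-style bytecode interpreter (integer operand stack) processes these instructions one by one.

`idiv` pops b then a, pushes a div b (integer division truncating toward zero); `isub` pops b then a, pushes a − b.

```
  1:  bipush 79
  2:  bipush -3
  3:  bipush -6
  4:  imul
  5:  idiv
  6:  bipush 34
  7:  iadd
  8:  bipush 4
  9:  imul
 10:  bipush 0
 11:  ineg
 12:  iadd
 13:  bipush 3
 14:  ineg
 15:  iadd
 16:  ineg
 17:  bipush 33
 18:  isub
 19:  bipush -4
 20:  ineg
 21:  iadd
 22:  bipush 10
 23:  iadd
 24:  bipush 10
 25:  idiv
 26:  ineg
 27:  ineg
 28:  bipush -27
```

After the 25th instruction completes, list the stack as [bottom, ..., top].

[-16]

bipush 79  79
bipush -3  79 -3
bipush -6  79 -3 -6
imul       79 18
idiv       4
bipush 34  4 34
iadd       38
bipush 4   38 4
imul       152
bipush 0   152 0
ineg       152 0
iadd       152
bipush 3   152 3
ineg       152 -3
iadd       149
ineg       -149
bipush 33  -149 33
isub       -182
bipush -4  -182 -4
ineg       -182 4
iadd       -178
bipush 10  -178 10
iadd       -168
bipush 10  -168 10
idiv       -16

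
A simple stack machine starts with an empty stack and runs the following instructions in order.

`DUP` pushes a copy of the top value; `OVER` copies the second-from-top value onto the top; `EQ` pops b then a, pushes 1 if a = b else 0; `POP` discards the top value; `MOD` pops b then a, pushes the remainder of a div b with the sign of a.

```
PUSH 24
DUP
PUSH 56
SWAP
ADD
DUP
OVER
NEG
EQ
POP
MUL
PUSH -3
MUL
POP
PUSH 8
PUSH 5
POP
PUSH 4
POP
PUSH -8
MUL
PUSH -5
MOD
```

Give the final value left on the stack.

PUSH 24 : [24]
DUP     : [24, 24]
PUSH 56 : [24, 24, 56]
SWAP    : [24, 56, 24]
ADD     : [24, 80]
DUP     : [24, 80, 80]
OVER    : [24, 80, 80, 80]
NEG     : [24, 80, 80, -80]
EQ      : [24, 80, 0]
POP     : [24, 80]
MUL     : [1920]
PUSH -3 : [1920, -3]
MUL     : [-5760]
POP     : []
PUSH 8  : [8]
PUSH 5  : [8, 5]
POP     : [8]
PUSH 4  : [8, 4]
POP     : [8]
PUSH -8 : [8, -8]
MUL     : [-64]
PUSH -5 : [-64, -5]
MOD     : [-4]

-4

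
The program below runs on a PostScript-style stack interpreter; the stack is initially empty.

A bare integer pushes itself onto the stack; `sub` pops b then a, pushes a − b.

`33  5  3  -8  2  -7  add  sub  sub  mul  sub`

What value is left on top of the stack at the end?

33   [33]
5    [33, 5]
3    [33, 5, 3]
-8   [33, 5, 3, -8]
2    [33, 5, 3, -8, 2]
-7   [33, 5, 3, -8, 2, -7]
add  [33, 5, 3, -8, -5]
sub  [33, 5, 3, -3]
sub  [33, 5, 6]
mul  [33, 30]
sub  [3]

3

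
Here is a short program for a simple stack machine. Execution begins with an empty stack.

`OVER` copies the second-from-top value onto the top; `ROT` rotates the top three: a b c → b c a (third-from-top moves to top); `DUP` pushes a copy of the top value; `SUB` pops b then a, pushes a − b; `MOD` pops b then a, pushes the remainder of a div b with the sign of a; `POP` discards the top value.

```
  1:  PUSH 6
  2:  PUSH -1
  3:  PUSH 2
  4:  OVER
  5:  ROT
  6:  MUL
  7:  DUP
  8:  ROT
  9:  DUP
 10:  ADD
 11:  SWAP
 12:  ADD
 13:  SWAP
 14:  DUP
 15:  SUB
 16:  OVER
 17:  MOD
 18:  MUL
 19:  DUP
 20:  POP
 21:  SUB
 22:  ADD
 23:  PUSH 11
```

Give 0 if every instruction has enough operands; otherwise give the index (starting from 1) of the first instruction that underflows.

22

PUSH 6   6
PUSH -1  6 -1
PUSH 2   6 -1 2
OVER     6 -1 2 -1
ROT      6 2 -1 -1
MUL      6 2 1
DUP      6 2 1 1
ROT      6 1 1 2
DUP      6 1 1 2 2
ADD      6 1 1 4
SWAP     6 1 4 1
ADD      6 1 5
SWAP     6 5 1
DUP      6 5 1 1
SUB      6 5 0
OVER     6 5 0 5
MOD      6 5 0
MUL      6 0
DUP      6 0 0
POP      6 0
SUB      6
ADD  — needs 2 operands, stack has 1 → underflow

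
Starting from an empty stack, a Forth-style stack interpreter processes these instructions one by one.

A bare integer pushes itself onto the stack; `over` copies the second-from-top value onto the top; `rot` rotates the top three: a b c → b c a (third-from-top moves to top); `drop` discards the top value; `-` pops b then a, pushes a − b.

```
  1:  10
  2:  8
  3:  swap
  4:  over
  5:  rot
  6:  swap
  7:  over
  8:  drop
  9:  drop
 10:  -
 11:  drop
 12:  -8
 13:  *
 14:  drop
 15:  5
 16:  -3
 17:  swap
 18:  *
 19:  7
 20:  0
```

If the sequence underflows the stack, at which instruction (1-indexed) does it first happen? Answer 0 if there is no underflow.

13

10   : 10
8    : 10 8
swap : 8 10
over : 8 10 8
rot  : 10 8 8
swap : 10 8 8
over : 10 8 8 8
drop : 10 8 8
drop : 10 8
-    : 2
drop : (empty)
-8   : -8
*  — needs 2 operands, stack has 1 → underflow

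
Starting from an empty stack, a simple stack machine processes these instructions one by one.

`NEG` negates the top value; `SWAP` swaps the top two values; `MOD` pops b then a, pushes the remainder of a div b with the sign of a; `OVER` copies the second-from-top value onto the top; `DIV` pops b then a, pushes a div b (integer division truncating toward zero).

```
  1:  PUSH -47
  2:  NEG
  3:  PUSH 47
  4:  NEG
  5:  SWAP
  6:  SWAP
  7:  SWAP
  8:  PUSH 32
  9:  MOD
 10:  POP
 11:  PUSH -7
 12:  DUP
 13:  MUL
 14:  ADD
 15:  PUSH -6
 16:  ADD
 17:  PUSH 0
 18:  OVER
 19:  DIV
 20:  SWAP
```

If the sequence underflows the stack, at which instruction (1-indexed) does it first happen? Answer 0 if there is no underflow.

0

PUSH -47 -> [-47]
NEG      -> [47]
PUSH 47  -> [47, 47]
NEG      -> [47, -47]
SWAP     -> [-47, 47]
SWAP     -> [47, -47]
SWAP     -> [-47, 47]
PUSH 32  -> [-47, 47, 32]
MOD      -> [-47, 15]
POP      -> [-47]
PUSH -7  -> [-47, -7]
DUP      -> [-47, -7, -7]
MUL      -> [-47, 49]
ADD      -> [2]
PUSH -6  -> [2, -6]
ADD      -> [-4]
PUSH 0   -> [-4, 0]
OVER     -> [-4, 0, -4]
DIV      -> [-4, 0]
SWAP     -> [0, -4]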